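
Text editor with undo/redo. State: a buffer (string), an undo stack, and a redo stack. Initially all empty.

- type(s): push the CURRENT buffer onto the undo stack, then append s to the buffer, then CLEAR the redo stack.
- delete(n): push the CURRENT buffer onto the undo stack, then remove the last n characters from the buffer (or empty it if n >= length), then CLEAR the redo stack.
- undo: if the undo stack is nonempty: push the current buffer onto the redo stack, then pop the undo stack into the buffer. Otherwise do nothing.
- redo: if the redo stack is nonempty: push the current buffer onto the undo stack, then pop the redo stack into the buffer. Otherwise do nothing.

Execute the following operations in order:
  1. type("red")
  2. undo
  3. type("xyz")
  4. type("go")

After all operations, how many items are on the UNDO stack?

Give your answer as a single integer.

Answer: 2

Derivation:
After op 1 (type): buf='red' undo_depth=1 redo_depth=0
After op 2 (undo): buf='(empty)' undo_depth=0 redo_depth=1
After op 3 (type): buf='xyz' undo_depth=1 redo_depth=0
After op 4 (type): buf='xyzgo' undo_depth=2 redo_depth=0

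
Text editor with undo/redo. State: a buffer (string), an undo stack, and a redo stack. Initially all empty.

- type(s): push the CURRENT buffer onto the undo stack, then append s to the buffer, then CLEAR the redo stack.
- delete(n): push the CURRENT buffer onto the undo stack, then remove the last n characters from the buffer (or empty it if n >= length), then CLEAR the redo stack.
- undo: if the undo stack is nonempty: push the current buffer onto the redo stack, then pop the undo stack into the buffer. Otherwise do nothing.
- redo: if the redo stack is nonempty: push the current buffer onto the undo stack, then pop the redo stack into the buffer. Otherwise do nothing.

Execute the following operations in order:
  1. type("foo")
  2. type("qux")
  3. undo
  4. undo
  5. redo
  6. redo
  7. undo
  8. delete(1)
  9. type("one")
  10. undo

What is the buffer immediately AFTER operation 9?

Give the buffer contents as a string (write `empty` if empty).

After op 1 (type): buf='foo' undo_depth=1 redo_depth=0
After op 2 (type): buf='fooqux' undo_depth=2 redo_depth=0
After op 3 (undo): buf='foo' undo_depth=1 redo_depth=1
After op 4 (undo): buf='(empty)' undo_depth=0 redo_depth=2
After op 5 (redo): buf='foo' undo_depth=1 redo_depth=1
After op 6 (redo): buf='fooqux' undo_depth=2 redo_depth=0
After op 7 (undo): buf='foo' undo_depth=1 redo_depth=1
After op 8 (delete): buf='fo' undo_depth=2 redo_depth=0
After op 9 (type): buf='foone' undo_depth=3 redo_depth=0

Answer: foone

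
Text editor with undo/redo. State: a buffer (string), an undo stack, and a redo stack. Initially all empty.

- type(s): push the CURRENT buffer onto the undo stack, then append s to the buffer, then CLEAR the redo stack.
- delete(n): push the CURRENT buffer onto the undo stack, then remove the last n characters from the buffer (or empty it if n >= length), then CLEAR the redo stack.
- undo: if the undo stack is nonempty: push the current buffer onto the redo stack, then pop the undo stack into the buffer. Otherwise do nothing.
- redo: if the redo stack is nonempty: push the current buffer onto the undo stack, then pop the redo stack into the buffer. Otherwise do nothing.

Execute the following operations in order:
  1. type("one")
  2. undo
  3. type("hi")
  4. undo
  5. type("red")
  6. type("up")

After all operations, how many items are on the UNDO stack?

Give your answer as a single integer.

After op 1 (type): buf='one' undo_depth=1 redo_depth=0
After op 2 (undo): buf='(empty)' undo_depth=0 redo_depth=1
After op 3 (type): buf='hi' undo_depth=1 redo_depth=0
After op 4 (undo): buf='(empty)' undo_depth=0 redo_depth=1
After op 5 (type): buf='red' undo_depth=1 redo_depth=0
After op 6 (type): buf='redup' undo_depth=2 redo_depth=0

Answer: 2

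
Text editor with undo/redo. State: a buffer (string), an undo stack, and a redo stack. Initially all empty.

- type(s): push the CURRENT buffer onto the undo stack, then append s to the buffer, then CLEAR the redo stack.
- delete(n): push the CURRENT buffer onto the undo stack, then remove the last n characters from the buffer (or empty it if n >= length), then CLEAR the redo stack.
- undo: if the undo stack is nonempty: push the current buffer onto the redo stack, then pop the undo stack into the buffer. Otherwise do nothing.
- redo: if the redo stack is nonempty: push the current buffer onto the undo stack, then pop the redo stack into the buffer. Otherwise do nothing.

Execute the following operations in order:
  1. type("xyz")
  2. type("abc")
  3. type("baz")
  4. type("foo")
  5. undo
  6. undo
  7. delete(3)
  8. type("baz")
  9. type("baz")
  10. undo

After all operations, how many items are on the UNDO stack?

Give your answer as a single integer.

Answer: 4

Derivation:
After op 1 (type): buf='xyz' undo_depth=1 redo_depth=0
After op 2 (type): buf='xyzabc' undo_depth=2 redo_depth=0
After op 3 (type): buf='xyzabcbaz' undo_depth=3 redo_depth=0
After op 4 (type): buf='xyzabcbazfoo' undo_depth=4 redo_depth=0
After op 5 (undo): buf='xyzabcbaz' undo_depth=3 redo_depth=1
After op 6 (undo): buf='xyzabc' undo_depth=2 redo_depth=2
After op 7 (delete): buf='xyz' undo_depth=3 redo_depth=0
After op 8 (type): buf='xyzbaz' undo_depth=4 redo_depth=0
After op 9 (type): buf='xyzbazbaz' undo_depth=5 redo_depth=0
After op 10 (undo): buf='xyzbaz' undo_depth=4 redo_depth=1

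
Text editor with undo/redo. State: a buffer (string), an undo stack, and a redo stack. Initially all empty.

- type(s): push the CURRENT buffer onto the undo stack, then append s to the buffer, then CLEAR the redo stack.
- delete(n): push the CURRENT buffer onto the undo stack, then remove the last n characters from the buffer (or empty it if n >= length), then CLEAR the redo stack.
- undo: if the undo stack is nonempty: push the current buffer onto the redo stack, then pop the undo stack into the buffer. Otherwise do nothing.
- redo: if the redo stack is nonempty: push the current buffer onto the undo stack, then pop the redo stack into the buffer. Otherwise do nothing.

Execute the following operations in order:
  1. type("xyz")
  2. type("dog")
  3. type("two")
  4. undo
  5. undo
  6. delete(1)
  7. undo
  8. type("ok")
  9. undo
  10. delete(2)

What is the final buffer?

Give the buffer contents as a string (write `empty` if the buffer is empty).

After op 1 (type): buf='xyz' undo_depth=1 redo_depth=0
After op 2 (type): buf='xyzdog' undo_depth=2 redo_depth=0
After op 3 (type): buf='xyzdogtwo' undo_depth=3 redo_depth=0
After op 4 (undo): buf='xyzdog' undo_depth=2 redo_depth=1
After op 5 (undo): buf='xyz' undo_depth=1 redo_depth=2
After op 6 (delete): buf='xy' undo_depth=2 redo_depth=0
After op 7 (undo): buf='xyz' undo_depth=1 redo_depth=1
After op 8 (type): buf='xyzok' undo_depth=2 redo_depth=0
After op 9 (undo): buf='xyz' undo_depth=1 redo_depth=1
After op 10 (delete): buf='x' undo_depth=2 redo_depth=0

Answer: x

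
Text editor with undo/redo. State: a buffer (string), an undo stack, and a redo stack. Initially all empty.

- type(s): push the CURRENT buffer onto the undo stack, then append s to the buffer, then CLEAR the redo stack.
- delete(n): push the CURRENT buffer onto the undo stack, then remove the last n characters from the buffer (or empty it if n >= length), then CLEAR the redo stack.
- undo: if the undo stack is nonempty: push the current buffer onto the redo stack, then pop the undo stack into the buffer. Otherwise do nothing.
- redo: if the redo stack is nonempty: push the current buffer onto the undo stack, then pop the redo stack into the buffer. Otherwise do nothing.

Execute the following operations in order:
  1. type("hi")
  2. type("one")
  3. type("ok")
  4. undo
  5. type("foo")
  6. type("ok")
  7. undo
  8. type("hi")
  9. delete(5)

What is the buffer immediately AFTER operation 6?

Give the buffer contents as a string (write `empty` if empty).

After op 1 (type): buf='hi' undo_depth=1 redo_depth=0
After op 2 (type): buf='hione' undo_depth=2 redo_depth=0
After op 3 (type): buf='hioneok' undo_depth=3 redo_depth=0
After op 4 (undo): buf='hione' undo_depth=2 redo_depth=1
After op 5 (type): buf='hionefoo' undo_depth=3 redo_depth=0
After op 6 (type): buf='hionefoook' undo_depth=4 redo_depth=0

Answer: hionefoook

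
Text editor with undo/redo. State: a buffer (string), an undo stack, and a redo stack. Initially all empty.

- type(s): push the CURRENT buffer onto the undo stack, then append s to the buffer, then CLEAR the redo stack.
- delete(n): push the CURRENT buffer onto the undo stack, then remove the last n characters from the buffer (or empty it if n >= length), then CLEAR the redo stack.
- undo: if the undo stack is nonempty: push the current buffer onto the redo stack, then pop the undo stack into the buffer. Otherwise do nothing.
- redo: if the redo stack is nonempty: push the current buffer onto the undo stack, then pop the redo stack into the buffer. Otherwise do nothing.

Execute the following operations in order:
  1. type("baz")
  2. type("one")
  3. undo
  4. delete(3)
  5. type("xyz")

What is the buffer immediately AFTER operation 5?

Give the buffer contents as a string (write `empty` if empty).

Answer: xyz

Derivation:
After op 1 (type): buf='baz' undo_depth=1 redo_depth=0
After op 2 (type): buf='bazone' undo_depth=2 redo_depth=0
After op 3 (undo): buf='baz' undo_depth=1 redo_depth=1
After op 4 (delete): buf='(empty)' undo_depth=2 redo_depth=0
After op 5 (type): buf='xyz' undo_depth=3 redo_depth=0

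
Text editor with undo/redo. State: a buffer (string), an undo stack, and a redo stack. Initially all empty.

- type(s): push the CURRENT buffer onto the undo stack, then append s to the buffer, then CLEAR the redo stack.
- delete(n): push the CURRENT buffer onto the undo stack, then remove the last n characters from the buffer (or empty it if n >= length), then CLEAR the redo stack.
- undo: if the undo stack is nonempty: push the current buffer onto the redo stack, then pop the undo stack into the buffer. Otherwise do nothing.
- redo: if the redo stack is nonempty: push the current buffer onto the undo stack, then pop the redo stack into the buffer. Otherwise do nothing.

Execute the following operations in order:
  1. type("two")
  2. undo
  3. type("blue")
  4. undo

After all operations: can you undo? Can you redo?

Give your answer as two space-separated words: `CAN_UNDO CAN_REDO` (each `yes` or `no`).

After op 1 (type): buf='two' undo_depth=1 redo_depth=0
After op 2 (undo): buf='(empty)' undo_depth=0 redo_depth=1
After op 3 (type): buf='blue' undo_depth=1 redo_depth=0
After op 4 (undo): buf='(empty)' undo_depth=0 redo_depth=1

Answer: no yes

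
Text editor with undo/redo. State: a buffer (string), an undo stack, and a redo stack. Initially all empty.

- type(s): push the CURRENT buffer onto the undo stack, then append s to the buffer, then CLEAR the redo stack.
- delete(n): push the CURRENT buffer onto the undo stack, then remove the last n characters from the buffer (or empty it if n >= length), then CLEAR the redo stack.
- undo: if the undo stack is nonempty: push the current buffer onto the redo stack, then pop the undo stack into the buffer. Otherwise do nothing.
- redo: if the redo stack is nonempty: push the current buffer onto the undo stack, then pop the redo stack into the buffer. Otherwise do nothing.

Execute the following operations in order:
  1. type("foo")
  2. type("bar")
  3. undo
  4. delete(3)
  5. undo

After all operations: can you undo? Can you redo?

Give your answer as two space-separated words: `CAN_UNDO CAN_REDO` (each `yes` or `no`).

Answer: yes yes

Derivation:
After op 1 (type): buf='foo' undo_depth=1 redo_depth=0
After op 2 (type): buf='foobar' undo_depth=2 redo_depth=0
After op 3 (undo): buf='foo' undo_depth=1 redo_depth=1
After op 4 (delete): buf='(empty)' undo_depth=2 redo_depth=0
After op 5 (undo): buf='foo' undo_depth=1 redo_depth=1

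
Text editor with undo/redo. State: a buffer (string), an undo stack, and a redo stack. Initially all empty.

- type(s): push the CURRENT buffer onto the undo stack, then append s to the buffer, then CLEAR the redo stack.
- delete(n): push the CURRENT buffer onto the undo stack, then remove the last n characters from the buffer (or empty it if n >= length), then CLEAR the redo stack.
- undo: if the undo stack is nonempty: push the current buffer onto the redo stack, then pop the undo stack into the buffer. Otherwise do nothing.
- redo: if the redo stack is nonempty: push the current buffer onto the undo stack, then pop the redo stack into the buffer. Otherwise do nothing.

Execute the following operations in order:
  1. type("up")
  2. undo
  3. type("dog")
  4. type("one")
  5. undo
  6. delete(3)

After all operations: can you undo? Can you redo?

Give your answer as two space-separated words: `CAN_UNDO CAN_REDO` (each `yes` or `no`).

After op 1 (type): buf='up' undo_depth=1 redo_depth=0
After op 2 (undo): buf='(empty)' undo_depth=0 redo_depth=1
After op 3 (type): buf='dog' undo_depth=1 redo_depth=0
After op 4 (type): buf='dogone' undo_depth=2 redo_depth=0
After op 5 (undo): buf='dog' undo_depth=1 redo_depth=1
After op 6 (delete): buf='(empty)' undo_depth=2 redo_depth=0

Answer: yes no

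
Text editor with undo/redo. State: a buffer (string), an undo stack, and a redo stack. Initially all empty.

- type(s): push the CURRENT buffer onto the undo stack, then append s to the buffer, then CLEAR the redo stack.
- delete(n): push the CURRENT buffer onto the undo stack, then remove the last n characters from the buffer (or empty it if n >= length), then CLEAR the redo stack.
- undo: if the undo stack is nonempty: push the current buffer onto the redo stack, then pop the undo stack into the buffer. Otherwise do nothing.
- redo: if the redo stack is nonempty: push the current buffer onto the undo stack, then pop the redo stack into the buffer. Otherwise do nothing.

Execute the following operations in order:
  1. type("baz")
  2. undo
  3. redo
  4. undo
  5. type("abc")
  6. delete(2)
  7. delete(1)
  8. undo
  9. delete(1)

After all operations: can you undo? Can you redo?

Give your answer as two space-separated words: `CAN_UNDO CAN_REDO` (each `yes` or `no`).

After op 1 (type): buf='baz' undo_depth=1 redo_depth=0
After op 2 (undo): buf='(empty)' undo_depth=0 redo_depth=1
After op 3 (redo): buf='baz' undo_depth=1 redo_depth=0
After op 4 (undo): buf='(empty)' undo_depth=0 redo_depth=1
After op 5 (type): buf='abc' undo_depth=1 redo_depth=0
After op 6 (delete): buf='a' undo_depth=2 redo_depth=0
After op 7 (delete): buf='(empty)' undo_depth=3 redo_depth=0
After op 8 (undo): buf='a' undo_depth=2 redo_depth=1
After op 9 (delete): buf='(empty)' undo_depth=3 redo_depth=0

Answer: yes no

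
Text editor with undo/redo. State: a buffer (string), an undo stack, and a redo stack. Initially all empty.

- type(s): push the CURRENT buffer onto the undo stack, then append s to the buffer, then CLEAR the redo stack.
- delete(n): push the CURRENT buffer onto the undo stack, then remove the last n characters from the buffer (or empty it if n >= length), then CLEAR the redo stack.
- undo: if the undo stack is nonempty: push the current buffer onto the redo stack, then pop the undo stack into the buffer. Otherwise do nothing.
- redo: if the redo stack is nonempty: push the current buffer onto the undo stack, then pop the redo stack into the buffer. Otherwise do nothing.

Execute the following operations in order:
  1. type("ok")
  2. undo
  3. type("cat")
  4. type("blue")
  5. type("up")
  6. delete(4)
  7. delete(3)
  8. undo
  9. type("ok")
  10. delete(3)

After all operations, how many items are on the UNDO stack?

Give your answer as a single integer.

Answer: 6

Derivation:
After op 1 (type): buf='ok' undo_depth=1 redo_depth=0
After op 2 (undo): buf='(empty)' undo_depth=0 redo_depth=1
After op 3 (type): buf='cat' undo_depth=1 redo_depth=0
After op 4 (type): buf='catblue' undo_depth=2 redo_depth=0
After op 5 (type): buf='catblueup' undo_depth=3 redo_depth=0
After op 6 (delete): buf='catbl' undo_depth=4 redo_depth=0
After op 7 (delete): buf='ca' undo_depth=5 redo_depth=0
After op 8 (undo): buf='catbl' undo_depth=4 redo_depth=1
After op 9 (type): buf='catblok' undo_depth=5 redo_depth=0
After op 10 (delete): buf='catb' undo_depth=6 redo_depth=0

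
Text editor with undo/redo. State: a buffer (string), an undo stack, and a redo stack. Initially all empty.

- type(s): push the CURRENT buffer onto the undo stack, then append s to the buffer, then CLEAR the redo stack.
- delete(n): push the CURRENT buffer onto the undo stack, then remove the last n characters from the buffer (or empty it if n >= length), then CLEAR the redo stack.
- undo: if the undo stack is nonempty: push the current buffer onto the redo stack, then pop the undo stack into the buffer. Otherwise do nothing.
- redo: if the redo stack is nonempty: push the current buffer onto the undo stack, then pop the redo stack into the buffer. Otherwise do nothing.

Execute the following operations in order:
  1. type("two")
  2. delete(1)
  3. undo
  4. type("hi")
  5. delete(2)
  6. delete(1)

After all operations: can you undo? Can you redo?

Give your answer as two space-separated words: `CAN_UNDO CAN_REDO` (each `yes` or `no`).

After op 1 (type): buf='two' undo_depth=1 redo_depth=0
After op 2 (delete): buf='tw' undo_depth=2 redo_depth=0
After op 3 (undo): buf='two' undo_depth=1 redo_depth=1
After op 4 (type): buf='twohi' undo_depth=2 redo_depth=0
After op 5 (delete): buf='two' undo_depth=3 redo_depth=0
After op 6 (delete): buf='tw' undo_depth=4 redo_depth=0

Answer: yes no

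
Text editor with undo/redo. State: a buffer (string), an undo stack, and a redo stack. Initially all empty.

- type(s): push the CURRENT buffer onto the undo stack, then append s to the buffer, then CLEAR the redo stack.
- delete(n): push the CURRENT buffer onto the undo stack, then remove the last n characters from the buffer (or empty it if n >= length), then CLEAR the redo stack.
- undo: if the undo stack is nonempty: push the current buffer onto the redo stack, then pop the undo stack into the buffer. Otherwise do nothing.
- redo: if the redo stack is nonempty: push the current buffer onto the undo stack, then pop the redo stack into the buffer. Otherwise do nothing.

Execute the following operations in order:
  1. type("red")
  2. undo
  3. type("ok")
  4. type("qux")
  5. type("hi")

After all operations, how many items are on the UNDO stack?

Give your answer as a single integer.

Answer: 3

Derivation:
After op 1 (type): buf='red' undo_depth=1 redo_depth=0
After op 2 (undo): buf='(empty)' undo_depth=0 redo_depth=1
After op 3 (type): buf='ok' undo_depth=1 redo_depth=0
After op 4 (type): buf='okqux' undo_depth=2 redo_depth=0
After op 5 (type): buf='okquxhi' undo_depth=3 redo_depth=0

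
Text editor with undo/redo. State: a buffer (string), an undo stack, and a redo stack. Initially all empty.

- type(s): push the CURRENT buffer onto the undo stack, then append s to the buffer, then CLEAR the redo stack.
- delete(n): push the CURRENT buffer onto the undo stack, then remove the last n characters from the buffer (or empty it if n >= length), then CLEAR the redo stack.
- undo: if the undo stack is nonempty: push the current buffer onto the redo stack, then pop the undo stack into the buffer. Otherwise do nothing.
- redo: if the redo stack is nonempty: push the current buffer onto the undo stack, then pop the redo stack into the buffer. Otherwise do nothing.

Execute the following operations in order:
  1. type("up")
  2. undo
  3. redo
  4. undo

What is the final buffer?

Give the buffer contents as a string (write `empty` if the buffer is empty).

After op 1 (type): buf='up' undo_depth=1 redo_depth=0
After op 2 (undo): buf='(empty)' undo_depth=0 redo_depth=1
After op 3 (redo): buf='up' undo_depth=1 redo_depth=0
After op 4 (undo): buf='(empty)' undo_depth=0 redo_depth=1

Answer: empty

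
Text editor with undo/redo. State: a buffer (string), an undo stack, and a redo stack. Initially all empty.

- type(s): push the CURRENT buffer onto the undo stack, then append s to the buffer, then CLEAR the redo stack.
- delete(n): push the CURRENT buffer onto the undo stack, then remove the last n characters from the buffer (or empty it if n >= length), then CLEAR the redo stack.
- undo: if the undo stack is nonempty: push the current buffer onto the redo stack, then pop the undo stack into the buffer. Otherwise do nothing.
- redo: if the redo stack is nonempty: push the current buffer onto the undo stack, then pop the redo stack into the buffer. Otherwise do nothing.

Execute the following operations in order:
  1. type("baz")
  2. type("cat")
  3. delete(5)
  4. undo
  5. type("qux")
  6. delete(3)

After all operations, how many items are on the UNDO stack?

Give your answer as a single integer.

Answer: 4

Derivation:
After op 1 (type): buf='baz' undo_depth=1 redo_depth=0
After op 2 (type): buf='bazcat' undo_depth=2 redo_depth=0
After op 3 (delete): buf='b' undo_depth=3 redo_depth=0
After op 4 (undo): buf='bazcat' undo_depth=2 redo_depth=1
After op 5 (type): buf='bazcatqux' undo_depth=3 redo_depth=0
After op 6 (delete): buf='bazcat' undo_depth=4 redo_depth=0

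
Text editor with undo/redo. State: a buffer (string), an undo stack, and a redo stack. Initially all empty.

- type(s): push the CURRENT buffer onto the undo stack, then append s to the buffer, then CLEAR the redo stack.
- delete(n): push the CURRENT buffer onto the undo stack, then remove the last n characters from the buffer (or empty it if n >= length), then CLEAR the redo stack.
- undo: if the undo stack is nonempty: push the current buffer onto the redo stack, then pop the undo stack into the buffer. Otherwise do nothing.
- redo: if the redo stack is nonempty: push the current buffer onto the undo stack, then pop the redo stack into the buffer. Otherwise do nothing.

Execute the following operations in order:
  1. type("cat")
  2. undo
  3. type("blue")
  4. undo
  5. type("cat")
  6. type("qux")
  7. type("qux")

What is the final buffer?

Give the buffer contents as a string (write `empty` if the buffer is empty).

Answer: catquxqux

Derivation:
After op 1 (type): buf='cat' undo_depth=1 redo_depth=0
After op 2 (undo): buf='(empty)' undo_depth=0 redo_depth=1
After op 3 (type): buf='blue' undo_depth=1 redo_depth=0
After op 4 (undo): buf='(empty)' undo_depth=0 redo_depth=1
After op 5 (type): buf='cat' undo_depth=1 redo_depth=0
After op 6 (type): buf='catqux' undo_depth=2 redo_depth=0
After op 7 (type): buf='catquxqux' undo_depth=3 redo_depth=0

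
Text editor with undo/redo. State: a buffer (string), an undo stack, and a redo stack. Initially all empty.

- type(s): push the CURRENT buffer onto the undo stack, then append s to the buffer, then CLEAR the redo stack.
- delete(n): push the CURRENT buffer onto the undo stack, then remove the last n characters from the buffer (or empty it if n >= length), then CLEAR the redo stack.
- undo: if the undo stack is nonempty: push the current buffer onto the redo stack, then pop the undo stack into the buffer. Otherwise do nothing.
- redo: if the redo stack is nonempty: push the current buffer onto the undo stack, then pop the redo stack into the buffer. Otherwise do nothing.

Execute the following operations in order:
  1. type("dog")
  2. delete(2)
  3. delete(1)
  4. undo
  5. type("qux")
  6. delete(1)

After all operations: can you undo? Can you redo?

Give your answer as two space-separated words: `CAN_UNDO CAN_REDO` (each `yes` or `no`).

Answer: yes no

Derivation:
After op 1 (type): buf='dog' undo_depth=1 redo_depth=0
After op 2 (delete): buf='d' undo_depth=2 redo_depth=0
After op 3 (delete): buf='(empty)' undo_depth=3 redo_depth=0
After op 4 (undo): buf='d' undo_depth=2 redo_depth=1
After op 5 (type): buf='dqux' undo_depth=3 redo_depth=0
After op 6 (delete): buf='dqu' undo_depth=4 redo_depth=0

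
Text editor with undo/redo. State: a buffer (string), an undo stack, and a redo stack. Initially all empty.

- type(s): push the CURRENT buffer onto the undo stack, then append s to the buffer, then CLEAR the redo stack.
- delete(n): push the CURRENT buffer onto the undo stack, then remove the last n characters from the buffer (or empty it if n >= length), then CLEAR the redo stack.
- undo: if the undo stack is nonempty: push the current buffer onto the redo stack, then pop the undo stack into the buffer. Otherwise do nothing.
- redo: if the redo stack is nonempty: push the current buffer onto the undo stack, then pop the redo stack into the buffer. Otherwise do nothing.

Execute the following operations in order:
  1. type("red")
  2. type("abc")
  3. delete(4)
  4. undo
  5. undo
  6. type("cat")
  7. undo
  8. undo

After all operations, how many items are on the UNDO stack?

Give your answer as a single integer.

Answer: 0

Derivation:
After op 1 (type): buf='red' undo_depth=1 redo_depth=0
After op 2 (type): buf='redabc' undo_depth=2 redo_depth=0
After op 3 (delete): buf='re' undo_depth=3 redo_depth=0
After op 4 (undo): buf='redabc' undo_depth=2 redo_depth=1
After op 5 (undo): buf='red' undo_depth=1 redo_depth=2
After op 6 (type): buf='redcat' undo_depth=2 redo_depth=0
After op 7 (undo): buf='red' undo_depth=1 redo_depth=1
After op 8 (undo): buf='(empty)' undo_depth=0 redo_depth=2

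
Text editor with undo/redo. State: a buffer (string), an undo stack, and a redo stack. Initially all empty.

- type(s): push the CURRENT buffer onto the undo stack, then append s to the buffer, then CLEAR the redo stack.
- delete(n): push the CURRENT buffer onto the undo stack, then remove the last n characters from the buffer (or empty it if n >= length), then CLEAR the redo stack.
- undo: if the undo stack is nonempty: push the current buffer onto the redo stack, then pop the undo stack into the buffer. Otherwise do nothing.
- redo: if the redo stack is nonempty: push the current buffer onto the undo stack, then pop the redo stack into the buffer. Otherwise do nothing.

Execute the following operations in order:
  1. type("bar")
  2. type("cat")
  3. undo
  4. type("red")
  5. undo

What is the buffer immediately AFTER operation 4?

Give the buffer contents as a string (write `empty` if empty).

After op 1 (type): buf='bar' undo_depth=1 redo_depth=0
After op 2 (type): buf='barcat' undo_depth=2 redo_depth=0
After op 3 (undo): buf='bar' undo_depth=1 redo_depth=1
After op 4 (type): buf='barred' undo_depth=2 redo_depth=0

Answer: barred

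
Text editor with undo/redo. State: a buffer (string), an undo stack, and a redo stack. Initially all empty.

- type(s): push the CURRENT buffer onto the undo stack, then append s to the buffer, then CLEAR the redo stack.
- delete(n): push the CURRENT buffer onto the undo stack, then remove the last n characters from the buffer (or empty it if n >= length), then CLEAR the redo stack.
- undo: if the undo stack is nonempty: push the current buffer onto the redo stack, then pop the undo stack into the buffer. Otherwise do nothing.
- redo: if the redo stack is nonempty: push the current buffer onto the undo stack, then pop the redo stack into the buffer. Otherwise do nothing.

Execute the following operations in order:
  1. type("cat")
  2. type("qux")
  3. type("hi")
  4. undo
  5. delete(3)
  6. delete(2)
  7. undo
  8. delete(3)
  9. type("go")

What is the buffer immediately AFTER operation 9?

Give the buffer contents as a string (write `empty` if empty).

Answer: go

Derivation:
After op 1 (type): buf='cat' undo_depth=1 redo_depth=0
After op 2 (type): buf='catqux' undo_depth=2 redo_depth=0
After op 3 (type): buf='catquxhi' undo_depth=3 redo_depth=0
After op 4 (undo): buf='catqux' undo_depth=2 redo_depth=1
After op 5 (delete): buf='cat' undo_depth=3 redo_depth=0
After op 6 (delete): buf='c' undo_depth=4 redo_depth=0
After op 7 (undo): buf='cat' undo_depth=3 redo_depth=1
After op 8 (delete): buf='(empty)' undo_depth=4 redo_depth=0
After op 9 (type): buf='go' undo_depth=5 redo_depth=0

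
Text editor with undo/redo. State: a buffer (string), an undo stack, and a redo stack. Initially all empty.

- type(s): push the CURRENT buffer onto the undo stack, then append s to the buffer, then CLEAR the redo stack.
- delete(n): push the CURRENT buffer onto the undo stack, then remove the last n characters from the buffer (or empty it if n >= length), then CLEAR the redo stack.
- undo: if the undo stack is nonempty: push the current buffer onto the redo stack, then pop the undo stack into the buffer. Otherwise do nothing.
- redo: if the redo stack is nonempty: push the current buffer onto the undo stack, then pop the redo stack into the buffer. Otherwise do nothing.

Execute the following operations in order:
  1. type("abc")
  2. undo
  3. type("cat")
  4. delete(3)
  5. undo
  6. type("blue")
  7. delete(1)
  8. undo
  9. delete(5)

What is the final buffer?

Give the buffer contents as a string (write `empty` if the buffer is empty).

Answer: ca

Derivation:
After op 1 (type): buf='abc' undo_depth=1 redo_depth=0
After op 2 (undo): buf='(empty)' undo_depth=0 redo_depth=1
After op 3 (type): buf='cat' undo_depth=1 redo_depth=0
After op 4 (delete): buf='(empty)' undo_depth=2 redo_depth=0
After op 5 (undo): buf='cat' undo_depth=1 redo_depth=1
After op 6 (type): buf='catblue' undo_depth=2 redo_depth=0
After op 7 (delete): buf='catblu' undo_depth=3 redo_depth=0
After op 8 (undo): buf='catblue' undo_depth=2 redo_depth=1
After op 9 (delete): buf='ca' undo_depth=3 redo_depth=0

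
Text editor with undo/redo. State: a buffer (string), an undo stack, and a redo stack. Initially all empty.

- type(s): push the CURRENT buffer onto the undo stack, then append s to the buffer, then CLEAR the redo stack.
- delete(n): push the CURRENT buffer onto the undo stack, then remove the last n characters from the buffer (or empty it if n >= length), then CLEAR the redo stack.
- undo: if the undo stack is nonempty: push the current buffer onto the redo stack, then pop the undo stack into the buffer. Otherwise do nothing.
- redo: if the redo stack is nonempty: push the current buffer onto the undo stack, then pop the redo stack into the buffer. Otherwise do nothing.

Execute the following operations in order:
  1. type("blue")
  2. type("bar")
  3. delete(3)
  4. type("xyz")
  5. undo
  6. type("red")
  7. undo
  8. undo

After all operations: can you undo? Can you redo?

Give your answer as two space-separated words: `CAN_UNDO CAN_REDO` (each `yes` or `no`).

Answer: yes yes

Derivation:
After op 1 (type): buf='blue' undo_depth=1 redo_depth=0
After op 2 (type): buf='bluebar' undo_depth=2 redo_depth=0
After op 3 (delete): buf='blue' undo_depth=3 redo_depth=0
After op 4 (type): buf='bluexyz' undo_depth=4 redo_depth=0
After op 5 (undo): buf='blue' undo_depth=3 redo_depth=1
After op 6 (type): buf='bluered' undo_depth=4 redo_depth=0
After op 7 (undo): buf='blue' undo_depth=3 redo_depth=1
After op 8 (undo): buf='bluebar' undo_depth=2 redo_depth=2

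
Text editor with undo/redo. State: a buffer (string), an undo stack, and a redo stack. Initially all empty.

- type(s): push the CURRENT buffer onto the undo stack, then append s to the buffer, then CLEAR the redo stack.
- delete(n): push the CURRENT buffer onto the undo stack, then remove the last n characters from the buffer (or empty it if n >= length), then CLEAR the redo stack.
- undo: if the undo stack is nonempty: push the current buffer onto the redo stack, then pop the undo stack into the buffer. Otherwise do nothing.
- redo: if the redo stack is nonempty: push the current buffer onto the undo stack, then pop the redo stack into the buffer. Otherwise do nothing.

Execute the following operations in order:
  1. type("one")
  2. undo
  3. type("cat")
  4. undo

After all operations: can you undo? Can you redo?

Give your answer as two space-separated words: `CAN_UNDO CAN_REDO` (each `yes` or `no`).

After op 1 (type): buf='one' undo_depth=1 redo_depth=0
After op 2 (undo): buf='(empty)' undo_depth=0 redo_depth=1
After op 3 (type): buf='cat' undo_depth=1 redo_depth=0
After op 4 (undo): buf='(empty)' undo_depth=0 redo_depth=1

Answer: no yes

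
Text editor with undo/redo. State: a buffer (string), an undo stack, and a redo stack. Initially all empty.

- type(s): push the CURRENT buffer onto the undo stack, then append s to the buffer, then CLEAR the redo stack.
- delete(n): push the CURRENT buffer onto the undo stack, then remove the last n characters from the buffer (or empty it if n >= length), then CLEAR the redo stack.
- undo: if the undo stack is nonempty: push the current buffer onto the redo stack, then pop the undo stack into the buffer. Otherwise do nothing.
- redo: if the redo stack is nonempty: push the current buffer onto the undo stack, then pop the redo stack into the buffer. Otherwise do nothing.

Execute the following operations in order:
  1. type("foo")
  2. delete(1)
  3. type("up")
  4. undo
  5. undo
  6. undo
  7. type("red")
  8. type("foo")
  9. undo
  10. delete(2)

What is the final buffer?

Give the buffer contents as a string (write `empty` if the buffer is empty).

After op 1 (type): buf='foo' undo_depth=1 redo_depth=0
After op 2 (delete): buf='fo' undo_depth=2 redo_depth=0
After op 3 (type): buf='foup' undo_depth=3 redo_depth=0
After op 4 (undo): buf='fo' undo_depth=2 redo_depth=1
After op 5 (undo): buf='foo' undo_depth=1 redo_depth=2
After op 6 (undo): buf='(empty)' undo_depth=0 redo_depth=3
After op 7 (type): buf='red' undo_depth=1 redo_depth=0
After op 8 (type): buf='redfoo' undo_depth=2 redo_depth=0
After op 9 (undo): buf='red' undo_depth=1 redo_depth=1
After op 10 (delete): buf='r' undo_depth=2 redo_depth=0

Answer: r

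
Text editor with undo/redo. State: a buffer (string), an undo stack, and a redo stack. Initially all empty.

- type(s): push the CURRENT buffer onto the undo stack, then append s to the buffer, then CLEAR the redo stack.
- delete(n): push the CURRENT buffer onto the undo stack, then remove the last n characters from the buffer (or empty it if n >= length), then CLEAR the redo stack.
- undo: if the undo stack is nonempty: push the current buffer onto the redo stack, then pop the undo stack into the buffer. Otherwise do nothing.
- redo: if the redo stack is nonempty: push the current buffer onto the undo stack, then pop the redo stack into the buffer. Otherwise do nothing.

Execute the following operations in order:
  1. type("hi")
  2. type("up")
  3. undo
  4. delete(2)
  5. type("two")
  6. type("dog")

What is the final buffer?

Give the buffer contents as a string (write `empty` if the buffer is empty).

After op 1 (type): buf='hi' undo_depth=1 redo_depth=0
After op 2 (type): buf='hiup' undo_depth=2 redo_depth=0
After op 3 (undo): buf='hi' undo_depth=1 redo_depth=1
After op 4 (delete): buf='(empty)' undo_depth=2 redo_depth=0
After op 5 (type): buf='two' undo_depth=3 redo_depth=0
After op 6 (type): buf='twodog' undo_depth=4 redo_depth=0

Answer: twodog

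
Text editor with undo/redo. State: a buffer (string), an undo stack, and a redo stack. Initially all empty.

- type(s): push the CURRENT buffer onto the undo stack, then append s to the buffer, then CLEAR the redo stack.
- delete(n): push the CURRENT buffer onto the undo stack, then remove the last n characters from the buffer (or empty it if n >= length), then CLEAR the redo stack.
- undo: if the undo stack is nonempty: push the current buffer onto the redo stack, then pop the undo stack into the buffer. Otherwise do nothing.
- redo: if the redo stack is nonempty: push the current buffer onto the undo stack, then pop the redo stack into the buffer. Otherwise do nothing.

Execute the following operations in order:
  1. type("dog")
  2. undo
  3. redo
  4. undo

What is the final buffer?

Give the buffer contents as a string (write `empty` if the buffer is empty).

After op 1 (type): buf='dog' undo_depth=1 redo_depth=0
After op 2 (undo): buf='(empty)' undo_depth=0 redo_depth=1
After op 3 (redo): buf='dog' undo_depth=1 redo_depth=0
After op 4 (undo): buf='(empty)' undo_depth=0 redo_depth=1

Answer: empty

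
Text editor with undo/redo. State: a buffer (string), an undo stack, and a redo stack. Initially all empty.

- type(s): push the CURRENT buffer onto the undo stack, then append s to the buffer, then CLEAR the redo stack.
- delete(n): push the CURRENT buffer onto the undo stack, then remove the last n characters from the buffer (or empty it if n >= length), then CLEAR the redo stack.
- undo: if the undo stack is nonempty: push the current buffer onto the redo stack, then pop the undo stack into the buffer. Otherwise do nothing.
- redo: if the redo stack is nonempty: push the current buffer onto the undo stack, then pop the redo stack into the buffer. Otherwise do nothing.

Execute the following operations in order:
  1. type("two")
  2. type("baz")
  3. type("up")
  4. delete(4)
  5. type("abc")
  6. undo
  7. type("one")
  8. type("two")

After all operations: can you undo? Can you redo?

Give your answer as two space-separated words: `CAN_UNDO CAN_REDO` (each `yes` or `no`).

After op 1 (type): buf='two' undo_depth=1 redo_depth=0
After op 2 (type): buf='twobaz' undo_depth=2 redo_depth=0
After op 3 (type): buf='twobazup' undo_depth=3 redo_depth=0
After op 4 (delete): buf='twob' undo_depth=4 redo_depth=0
After op 5 (type): buf='twobabc' undo_depth=5 redo_depth=0
After op 6 (undo): buf='twob' undo_depth=4 redo_depth=1
After op 7 (type): buf='twobone' undo_depth=5 redo_depth=0
After op 8 (type): buf='twobonetwo' undo_depth=6 redo_depth=0

Answer: yes no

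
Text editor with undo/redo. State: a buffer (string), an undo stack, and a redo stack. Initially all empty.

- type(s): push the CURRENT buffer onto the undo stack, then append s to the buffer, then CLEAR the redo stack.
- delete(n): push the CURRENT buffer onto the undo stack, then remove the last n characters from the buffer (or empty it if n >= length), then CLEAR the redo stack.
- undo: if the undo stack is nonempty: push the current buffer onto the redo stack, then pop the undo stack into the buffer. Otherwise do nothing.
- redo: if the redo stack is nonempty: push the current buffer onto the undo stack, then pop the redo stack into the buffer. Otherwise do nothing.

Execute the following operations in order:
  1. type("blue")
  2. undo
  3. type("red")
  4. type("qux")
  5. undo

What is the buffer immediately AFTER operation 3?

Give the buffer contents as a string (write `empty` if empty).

After op 1 (type): buf='blue' undo_depth=1 redo_depth=0
After op 2 (undo): buf='(empty)' undo_depth=0 redo_depth=1
After op 3 (type): buf='red' undo_depth=1 redo_depth=0

Answer: red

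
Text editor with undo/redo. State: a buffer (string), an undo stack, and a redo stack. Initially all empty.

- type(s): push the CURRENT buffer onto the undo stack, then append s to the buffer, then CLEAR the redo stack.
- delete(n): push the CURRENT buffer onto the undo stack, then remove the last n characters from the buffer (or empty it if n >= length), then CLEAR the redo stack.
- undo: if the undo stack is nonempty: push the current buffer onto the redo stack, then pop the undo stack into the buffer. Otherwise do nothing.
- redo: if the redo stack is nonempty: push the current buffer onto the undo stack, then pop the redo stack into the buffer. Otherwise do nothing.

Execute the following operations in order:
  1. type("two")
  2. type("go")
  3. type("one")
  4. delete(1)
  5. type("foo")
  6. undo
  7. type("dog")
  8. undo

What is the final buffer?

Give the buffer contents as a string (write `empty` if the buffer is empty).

Answer: twogoon

Derivation:
After op 1 (type): buf='two' undo_depth=1 redo_depth=0
After op 2 (type): buf='twogo' undo_depth=2 redo_depth=0
After op 3 (type): buf='twogoone' undo_depth=3 redo_depth=0
After op 4 (delete): buf='twogoon' undo_depth=4 redo_depth=0
After op 5 (type): buf='twogoonfoo' undo_depth=5 redo_depth=0
After op 6 (undo): buf='twogoon' undo_depth=4 redo_depth=1
After op 7 (type): buf='twogoondog' undo_depth=5 redo_depth=0
After op 8 (undo): buf='twogoon' undo_depth=4 redo_depth=1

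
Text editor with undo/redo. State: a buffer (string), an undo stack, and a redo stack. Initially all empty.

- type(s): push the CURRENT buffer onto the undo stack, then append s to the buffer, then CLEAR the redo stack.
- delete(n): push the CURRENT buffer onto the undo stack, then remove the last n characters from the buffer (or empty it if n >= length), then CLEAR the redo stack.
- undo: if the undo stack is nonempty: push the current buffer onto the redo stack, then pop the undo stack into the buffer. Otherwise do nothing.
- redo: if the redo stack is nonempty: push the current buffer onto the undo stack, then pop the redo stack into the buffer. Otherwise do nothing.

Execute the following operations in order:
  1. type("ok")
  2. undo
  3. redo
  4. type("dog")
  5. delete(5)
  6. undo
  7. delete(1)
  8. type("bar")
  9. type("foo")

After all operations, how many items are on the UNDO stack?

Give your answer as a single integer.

After op 1 (type): buf='ok' undo_depth=1 redo_depth=0
After op 2 (undo): buf='(empty)' undo_depth=0 redo_depth=1
After op 3 (redo): buf='ok' undo_depth=1 redo_depth=0
After op 4 (type): buf='okdog' undo_depth=2 redo_depth=0
After op 5 (delete): buf='(empty)' undo_depth=3 redo_depth=0
After op 6 (undo): buf='okdog' undo_depth=2 redo_depth=1
After op 7 (delete): buf='okdo' undo_depth=3 redo_depth=0
After op 8 (type): buf='okdobar' undo_depth=4 redo_depth=0
After op 9 (type): buf='okdobarfoo' undo_depth=5 redo_depth=0

Answer: 5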